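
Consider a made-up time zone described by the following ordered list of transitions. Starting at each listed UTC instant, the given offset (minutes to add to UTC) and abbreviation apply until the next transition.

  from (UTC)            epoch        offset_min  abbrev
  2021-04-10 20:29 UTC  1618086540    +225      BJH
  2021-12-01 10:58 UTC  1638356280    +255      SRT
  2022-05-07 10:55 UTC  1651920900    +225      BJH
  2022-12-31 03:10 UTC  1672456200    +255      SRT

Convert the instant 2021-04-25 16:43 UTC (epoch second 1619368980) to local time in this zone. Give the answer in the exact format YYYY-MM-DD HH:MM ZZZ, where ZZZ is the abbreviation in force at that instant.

2021-04-25 20:28 BJH

Query: 2021-04-25 16:43 UTC
Rule 1/4 (BJH, +03:45): 2021-04-10 20:29 UTC ≤ query < 2021-12-01 10:58 UTC
16·60 + 43 + 225 = 1228 min
1228 = 0·1440 + 1228; 1228 = 20·60 + 28 → 20:28, same day
→ 2021-04-25 20:28 BJH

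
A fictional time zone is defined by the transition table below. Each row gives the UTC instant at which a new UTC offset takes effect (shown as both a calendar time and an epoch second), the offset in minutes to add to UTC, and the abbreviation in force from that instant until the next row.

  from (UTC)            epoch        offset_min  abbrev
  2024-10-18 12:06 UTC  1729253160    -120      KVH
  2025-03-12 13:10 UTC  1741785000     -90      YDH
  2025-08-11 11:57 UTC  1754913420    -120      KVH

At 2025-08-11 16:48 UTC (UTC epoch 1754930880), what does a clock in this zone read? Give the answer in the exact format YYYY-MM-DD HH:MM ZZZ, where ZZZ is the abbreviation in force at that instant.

2025-08-11 14:48 KVH

Query: 2025-08-11 16:48 UTC
Rule 3/3 (KVH, -02:00): 2025-08-11 11:57 UTC ≤ query < +∞
16·60 + 48 - 120 = 888 min
888 = 0·1440 + 888; 888 = 14·60 + 48 → 14:48, same day
→ 2025-08-11 14:48 KVH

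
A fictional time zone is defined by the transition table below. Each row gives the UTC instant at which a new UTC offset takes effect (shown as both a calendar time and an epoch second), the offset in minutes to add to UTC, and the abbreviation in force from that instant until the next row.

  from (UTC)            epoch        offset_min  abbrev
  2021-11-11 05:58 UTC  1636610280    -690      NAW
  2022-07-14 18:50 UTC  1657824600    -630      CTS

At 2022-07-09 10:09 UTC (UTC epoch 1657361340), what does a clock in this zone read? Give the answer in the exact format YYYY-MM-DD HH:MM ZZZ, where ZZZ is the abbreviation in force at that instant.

2022-07-08 22:39 NAW

Query: 2022-07-09 10:09 UTC
Rule 1/2 (NAW, -11:30): 2021-11-11 05:58 UTC ≤ query < 2022-07-14 18:50 UTC
10·60 + 9 - 690 = -81 min
-81 = -1·1440 + 1359; 1359 = 22·60 + 39 → 22:39, 2022-07-09 - 1 day = 2022-07-08
→ 2022-07-08 22:39 NAW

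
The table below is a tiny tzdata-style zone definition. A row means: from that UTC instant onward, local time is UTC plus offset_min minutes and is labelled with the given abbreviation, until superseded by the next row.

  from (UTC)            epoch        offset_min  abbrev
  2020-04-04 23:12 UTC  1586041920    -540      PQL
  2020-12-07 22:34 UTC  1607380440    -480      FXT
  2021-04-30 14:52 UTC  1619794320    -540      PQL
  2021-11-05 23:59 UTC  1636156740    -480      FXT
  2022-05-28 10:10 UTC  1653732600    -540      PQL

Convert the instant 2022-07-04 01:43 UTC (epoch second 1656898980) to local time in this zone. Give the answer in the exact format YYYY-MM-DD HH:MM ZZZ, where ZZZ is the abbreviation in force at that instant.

Query: 2022-07-04 01:43 UTC
Rule 5/5 (PQL, -09:00): 2022-05-28 10:10 UTC ≤ query < +∞
1·60 + 43 - 540 = -437 min
-437 = -1·1440 + 1003; 1003 = 16·60 + 43 → 16:43, 2022-07-04 - 1 day = 2022-07-03
→ 2022-07-03 16:43 PQL

2022-07-03 16:43 PQL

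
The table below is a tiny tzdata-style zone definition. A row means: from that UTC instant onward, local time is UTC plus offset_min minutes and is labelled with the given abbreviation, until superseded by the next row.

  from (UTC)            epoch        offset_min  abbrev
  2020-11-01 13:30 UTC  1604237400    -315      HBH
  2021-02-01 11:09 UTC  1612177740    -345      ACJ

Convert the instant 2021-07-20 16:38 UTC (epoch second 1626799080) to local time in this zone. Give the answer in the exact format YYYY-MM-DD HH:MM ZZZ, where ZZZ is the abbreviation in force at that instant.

2021-07-20 10:53 ACJ

Query: 2021-07-20 16:38 UTC
Rule 2/2 (ACJ, -05:45): 2021-02-01 11:09 UTC ≤ query < +∞
16·60 + 38 - 345 = 653 min
653 = 0·1440 + 653; 653 = 10·60 + 53 → 10:53, same day
→ 2021-07-20 10:53 ACJ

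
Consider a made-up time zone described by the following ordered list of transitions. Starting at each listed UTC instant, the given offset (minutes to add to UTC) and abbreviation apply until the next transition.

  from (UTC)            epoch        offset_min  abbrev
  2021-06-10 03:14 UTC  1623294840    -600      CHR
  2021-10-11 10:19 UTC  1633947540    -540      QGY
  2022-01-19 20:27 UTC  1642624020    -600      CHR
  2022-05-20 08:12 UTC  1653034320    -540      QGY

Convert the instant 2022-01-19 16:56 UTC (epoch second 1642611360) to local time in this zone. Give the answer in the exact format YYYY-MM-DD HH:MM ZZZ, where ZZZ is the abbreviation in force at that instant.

2022-01-19 07:56 QGY

Query: 2022-01-19 16:56 UTC
Rule 2/4 (QGY, -09:00): 2021-10-11 10:19 UTC ≤ query < 2022-01-19 20:27 UTC
16·60 + 56 - 540 = 476 min
476 = 0·1440 + 476; 476 = 7·60 + 56 → 07:56, same day
→ 2022-01-19 07:56 QGY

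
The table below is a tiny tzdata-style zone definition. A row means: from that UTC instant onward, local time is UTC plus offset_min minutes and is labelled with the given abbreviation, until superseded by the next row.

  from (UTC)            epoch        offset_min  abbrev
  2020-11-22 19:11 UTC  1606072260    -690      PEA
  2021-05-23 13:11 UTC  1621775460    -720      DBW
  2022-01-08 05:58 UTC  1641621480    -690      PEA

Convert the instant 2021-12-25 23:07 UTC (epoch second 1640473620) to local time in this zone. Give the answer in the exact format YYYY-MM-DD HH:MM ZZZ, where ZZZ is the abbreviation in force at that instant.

Query: 2021-12-25 23:07 UTC
Rule 2/3 (DBW, -12:00): 2021-05-23 13:11 UTC ≤ query < 2022-01-08 05:58 UTC
23·60 + 7 - 720 = 667 min
667 = 0·1440 + 667; 667 = 11·60 + 7 → 11:07, same day
→ 2021-12-25 11:07 DBW

2021-12-25 11:07 DBW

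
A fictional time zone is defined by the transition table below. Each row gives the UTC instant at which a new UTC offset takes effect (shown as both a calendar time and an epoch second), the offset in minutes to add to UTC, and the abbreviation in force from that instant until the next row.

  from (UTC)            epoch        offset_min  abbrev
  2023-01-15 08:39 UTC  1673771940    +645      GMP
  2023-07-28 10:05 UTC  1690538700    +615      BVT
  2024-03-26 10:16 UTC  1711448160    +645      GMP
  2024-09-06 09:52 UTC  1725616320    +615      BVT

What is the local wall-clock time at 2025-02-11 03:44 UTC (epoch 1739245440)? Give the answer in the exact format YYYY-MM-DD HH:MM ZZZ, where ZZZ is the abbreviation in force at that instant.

2025-02-11 13:59 BVT

Query: 2025-02-11 03:44 UTC
Rule 4/4 (BVT, +10:15): 2024-09-06 09:52 UTC ≤ query < +∞
3·60 + 44 + 615 = 839 min
839 = 0·1440 + 839; 839 = 13·60 + 59 → 13:59, same day
→ 2025-02-11 13:59 BVT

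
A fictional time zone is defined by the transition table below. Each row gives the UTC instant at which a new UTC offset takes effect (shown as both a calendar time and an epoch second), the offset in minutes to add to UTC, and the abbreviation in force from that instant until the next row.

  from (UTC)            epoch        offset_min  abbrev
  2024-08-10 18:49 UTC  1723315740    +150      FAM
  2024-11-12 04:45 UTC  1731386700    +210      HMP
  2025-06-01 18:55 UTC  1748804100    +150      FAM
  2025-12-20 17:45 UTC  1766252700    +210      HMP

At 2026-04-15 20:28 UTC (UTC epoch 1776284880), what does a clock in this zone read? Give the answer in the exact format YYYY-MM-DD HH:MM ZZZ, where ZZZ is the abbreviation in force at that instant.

Query: 2026-04-15 20:28 UTC
Rule 4/4 (HMP, +03:30): 2025-12-20 17:45 UTC ≤ query < +∞
20·60 + 28 + 210 = 1438 min
1438 = 0·1440 + 1438; 1438 = 23·60 + 58 → 23:58, same day
→ 2026-04-15 23:58 HMP

2026-04-15 23:58 HMP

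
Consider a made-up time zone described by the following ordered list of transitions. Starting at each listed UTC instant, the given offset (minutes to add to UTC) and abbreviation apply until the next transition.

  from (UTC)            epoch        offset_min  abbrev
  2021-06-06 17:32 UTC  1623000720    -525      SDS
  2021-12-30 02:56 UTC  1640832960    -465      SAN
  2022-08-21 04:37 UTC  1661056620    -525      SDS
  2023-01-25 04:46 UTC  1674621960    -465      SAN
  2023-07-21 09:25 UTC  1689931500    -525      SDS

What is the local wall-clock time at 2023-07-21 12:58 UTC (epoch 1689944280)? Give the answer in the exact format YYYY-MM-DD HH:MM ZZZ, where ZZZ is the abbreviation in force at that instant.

Query: 2023-07-21 12:58 UTC
Rule 5/5 (SDS, -08:45): 2023-07-21 09:25 UTC ≤ query < +∞
12·60 + 58 - 525 = 253 min
253 = 0·1440 + 253; 253 = 4·60 + 13 → 04:13, same day
→ 2023-07-21 04:13 SDS

2023-07-21 04:13 SDS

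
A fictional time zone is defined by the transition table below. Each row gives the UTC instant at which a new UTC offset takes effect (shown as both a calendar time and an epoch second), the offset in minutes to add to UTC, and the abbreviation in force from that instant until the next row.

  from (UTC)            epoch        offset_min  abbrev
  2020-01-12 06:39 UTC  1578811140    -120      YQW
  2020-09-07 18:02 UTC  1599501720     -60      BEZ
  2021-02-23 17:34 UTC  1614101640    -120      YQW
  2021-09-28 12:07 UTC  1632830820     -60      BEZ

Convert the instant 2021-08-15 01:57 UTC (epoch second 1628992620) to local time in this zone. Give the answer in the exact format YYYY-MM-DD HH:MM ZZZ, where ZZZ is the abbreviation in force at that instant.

Query: 2021-08-15 01:57 UTC
Rule 3/4 (YQW, -02:00): 2021-02-23 17:34 UTC ≤ query < 2021-09-28 12:07 UTC
1·60 + 57 - 120 = -3 min
-3 = -1·1440 + 1437; 1437 = 23·60 + 57 → 23:57, 2021-08-15 - 1 day = 2021-08-14
→ 2021-08-14 23:57 YQW

2021-08-14 23:57 YQW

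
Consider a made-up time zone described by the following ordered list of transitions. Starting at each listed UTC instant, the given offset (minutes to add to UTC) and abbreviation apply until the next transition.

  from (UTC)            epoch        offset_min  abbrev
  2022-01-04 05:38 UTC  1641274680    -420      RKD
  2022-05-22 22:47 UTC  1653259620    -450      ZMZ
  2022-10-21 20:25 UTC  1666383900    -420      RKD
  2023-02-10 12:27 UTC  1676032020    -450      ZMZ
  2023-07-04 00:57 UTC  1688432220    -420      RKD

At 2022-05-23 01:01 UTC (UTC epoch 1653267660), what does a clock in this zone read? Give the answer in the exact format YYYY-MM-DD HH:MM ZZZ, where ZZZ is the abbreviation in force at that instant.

2022-05-22 17:31 ZMZ

Query: 2022-05-23 01:01 UTC
Rule 2/5 (ZMZ, -07:30): 2022-05-22 22:47 UTC ≤ query < 2022-10-21 20:25 UTC
1·60 + 1 - 450 = -389 min
-389 = -1·1440 + 1051; 1051 = 17·60 + 31 → 17:31, 2022-05-23 - 1 day = 2022-05-22
→ 2022-05-22 17:31 ZMZ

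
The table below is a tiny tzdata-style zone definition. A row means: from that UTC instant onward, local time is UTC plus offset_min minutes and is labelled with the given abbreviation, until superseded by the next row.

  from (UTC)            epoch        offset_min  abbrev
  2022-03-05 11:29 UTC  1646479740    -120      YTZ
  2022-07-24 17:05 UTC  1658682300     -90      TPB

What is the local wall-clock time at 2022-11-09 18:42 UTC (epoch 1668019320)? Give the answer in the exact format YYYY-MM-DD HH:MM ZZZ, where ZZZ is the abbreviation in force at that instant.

Query: 2022-11-09 18:42 UTC
Rule 2/2 (TPB, -01:30): 2022-07-24 17:05 UTC ≤ query < +∞
18·60 + 42 - 90 = 1032 min
1032 = 0·1440 + 1032; 1032 = 17·60 + 12 → 17:12, same day
→ 2022-11-09 17:12 TPB

2022-11-09 17:12 TPB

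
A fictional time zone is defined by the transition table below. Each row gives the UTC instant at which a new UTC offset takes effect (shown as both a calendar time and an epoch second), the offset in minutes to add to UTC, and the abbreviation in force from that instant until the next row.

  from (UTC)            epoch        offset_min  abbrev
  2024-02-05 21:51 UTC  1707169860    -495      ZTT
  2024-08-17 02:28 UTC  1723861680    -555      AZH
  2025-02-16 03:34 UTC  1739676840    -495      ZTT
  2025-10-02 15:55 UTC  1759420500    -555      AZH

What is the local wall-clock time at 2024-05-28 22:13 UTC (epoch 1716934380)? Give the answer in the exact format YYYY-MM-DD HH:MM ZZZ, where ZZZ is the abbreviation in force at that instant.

Query: 2024-05-28 22:13 UTC
Rule 1/4 (ZTT, -08:15): 2024-02-05 21:51 UTC ≤ query < 2024-08-17 02:28 UTC
22·60 + 13 - 495 = 838 min
838 = 0·1440 + 838; 838 = 13·60 + 58 → 13:58, same day
→ 2024-05-28 13:58 ZTT

2024-05-28 13:58 ZTT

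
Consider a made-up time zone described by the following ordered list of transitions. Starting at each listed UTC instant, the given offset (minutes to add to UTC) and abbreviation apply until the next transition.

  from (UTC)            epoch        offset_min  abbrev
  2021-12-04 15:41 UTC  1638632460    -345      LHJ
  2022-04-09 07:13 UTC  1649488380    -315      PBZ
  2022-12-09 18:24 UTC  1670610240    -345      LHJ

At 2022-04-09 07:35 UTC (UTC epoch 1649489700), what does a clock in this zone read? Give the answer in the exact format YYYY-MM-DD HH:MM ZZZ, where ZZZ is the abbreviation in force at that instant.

Query: 2022-04-09 07:35 UTC
Rule 2/3 (PBZ, -05:15): 2022-04-09 07:13 UTC ≤ query < 2022-12-09 18:24 UTC
7·60 + 35 - 315 = 140 min
140 = 0·1440 + 140; 140 = 2·60 + 20 → 02:20, same day
→ 2022-04-09 02:20 PBZ

2022-04-09 02:20 PBZ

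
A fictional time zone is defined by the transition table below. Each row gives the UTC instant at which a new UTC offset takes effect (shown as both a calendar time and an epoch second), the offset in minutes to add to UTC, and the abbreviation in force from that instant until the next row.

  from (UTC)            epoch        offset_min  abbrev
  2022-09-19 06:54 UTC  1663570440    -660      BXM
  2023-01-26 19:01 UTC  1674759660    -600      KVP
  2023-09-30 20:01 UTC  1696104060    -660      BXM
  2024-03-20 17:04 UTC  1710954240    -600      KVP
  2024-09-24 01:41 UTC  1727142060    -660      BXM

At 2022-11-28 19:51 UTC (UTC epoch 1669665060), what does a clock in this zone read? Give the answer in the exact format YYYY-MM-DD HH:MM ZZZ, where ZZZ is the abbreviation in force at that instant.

Query: 2022-11-28 19:51 UTC
Rule 1/5 (BXM, -11:00): 2022-09-19 06:54 UTC ≤ query < 2023-01-26 19:01 UTC
19·60 + 51 - 660 = 531 min
531 = 0·1440 + 531; 531 = 8·60 + 51 → 08:51, same day
→ 2022-11-28 08:51 BXM

2022-11-28 08:51 BXM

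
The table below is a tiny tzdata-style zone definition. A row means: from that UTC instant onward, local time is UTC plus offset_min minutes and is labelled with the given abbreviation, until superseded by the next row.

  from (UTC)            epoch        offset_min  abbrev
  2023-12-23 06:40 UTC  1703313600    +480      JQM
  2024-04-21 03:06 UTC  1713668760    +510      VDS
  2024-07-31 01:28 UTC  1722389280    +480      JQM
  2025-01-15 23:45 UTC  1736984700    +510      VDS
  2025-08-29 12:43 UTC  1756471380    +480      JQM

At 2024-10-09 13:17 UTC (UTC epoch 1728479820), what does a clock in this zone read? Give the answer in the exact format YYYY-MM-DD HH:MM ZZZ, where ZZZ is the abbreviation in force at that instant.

2024-10-09 21:17 JQM

Query: 2024-10-09 13:17 UTC
Rule 3/5 (JQM, +08:00): 2024-07-31 01:28 UTC ≤ query < 2025-01-15 23:45 UTC
13·60 + 17 + 480 = 1277 min
1277 = 0·1440 + 1277; 1277 = 21·60 + 17 → 21:17, same day
→ 2024-10-09 21:17 JQM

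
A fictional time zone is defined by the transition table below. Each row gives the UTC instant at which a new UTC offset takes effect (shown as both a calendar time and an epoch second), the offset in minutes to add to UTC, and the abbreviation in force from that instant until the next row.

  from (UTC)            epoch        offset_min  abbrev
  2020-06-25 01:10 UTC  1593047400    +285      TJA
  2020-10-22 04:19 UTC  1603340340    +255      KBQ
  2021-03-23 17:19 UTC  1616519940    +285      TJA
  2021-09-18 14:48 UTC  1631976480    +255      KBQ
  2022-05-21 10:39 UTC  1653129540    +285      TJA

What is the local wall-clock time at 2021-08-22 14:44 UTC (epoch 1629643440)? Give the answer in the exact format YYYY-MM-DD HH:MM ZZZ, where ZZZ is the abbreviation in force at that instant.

Query: 2021-08-22 14:44 UTC
Rule 3/5 (TJA, +04:45): 2021-03-23 17:19 UTC ≤ query < 2021-09-18 14:48 UTC
14·60 + 44 + 285 = 1169 min
1169 = 0·1440 + 1169; 1169 = 19·60 + 29 → 19:29, same day
→ 2021-08-22 19:29 TJA

2021-08-22 19:29 TJA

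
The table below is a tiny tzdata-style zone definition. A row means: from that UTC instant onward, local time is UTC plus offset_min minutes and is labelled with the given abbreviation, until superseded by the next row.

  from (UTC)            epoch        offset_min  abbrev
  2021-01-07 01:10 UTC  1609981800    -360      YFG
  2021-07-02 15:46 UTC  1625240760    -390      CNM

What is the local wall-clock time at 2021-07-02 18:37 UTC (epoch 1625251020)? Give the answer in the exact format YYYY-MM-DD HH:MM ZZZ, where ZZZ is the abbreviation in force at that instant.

Query: 2021-07-02 18:37 UTC
Rule 2/2 (CNM, -06:30): 2021-07-02 15:46 UTC ≤ query < +∞
18·60 + 37 - 390 = 727 min
727 = 0·1440 + 727; 727 = 12·60 + 7 → 12:07, same day
→ 2021-07-02 12:07 CNM

2021-07-02 12:07 CNM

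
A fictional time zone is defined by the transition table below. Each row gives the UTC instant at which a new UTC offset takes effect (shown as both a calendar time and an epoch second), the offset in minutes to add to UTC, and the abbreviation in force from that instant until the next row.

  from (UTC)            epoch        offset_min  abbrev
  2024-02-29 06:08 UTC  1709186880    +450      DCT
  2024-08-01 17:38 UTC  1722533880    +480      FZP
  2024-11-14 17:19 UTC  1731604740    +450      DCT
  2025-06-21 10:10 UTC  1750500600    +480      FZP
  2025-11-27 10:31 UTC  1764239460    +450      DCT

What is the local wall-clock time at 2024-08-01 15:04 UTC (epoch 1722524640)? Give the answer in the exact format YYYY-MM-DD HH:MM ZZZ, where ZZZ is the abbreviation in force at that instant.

Query: 2024-08-01 15:04 UTC
Rule 1/5 (DCT, +07:30): 2024-02-29 06:08 UTC ≤ query < 2024-08-01 17:38 UTC
15·60 + 4 + 450 = 1354 min
1354 = 0·1440 + 1354; 1354 = 22·60 + 34 → 22:34, same day
→ 2024-08-01 22:34 DCT

2024-08-01 22:34 DCT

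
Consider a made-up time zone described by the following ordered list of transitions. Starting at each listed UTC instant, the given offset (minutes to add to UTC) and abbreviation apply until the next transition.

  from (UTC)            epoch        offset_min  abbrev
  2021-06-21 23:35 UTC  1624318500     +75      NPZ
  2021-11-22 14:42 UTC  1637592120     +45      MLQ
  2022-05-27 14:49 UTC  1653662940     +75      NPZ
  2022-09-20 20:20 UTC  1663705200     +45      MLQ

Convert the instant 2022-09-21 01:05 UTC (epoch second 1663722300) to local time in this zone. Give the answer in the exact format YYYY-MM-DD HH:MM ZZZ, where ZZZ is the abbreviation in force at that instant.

Query: 2022-09-21 01:05 UTC
Rule 4/4 (MLQ, +00:45): 2022-09-20 20:20 UTC ≤ query < +∞
1·60 + 5 + 45 = 110 min
110 = 0·1440 + 110; 110 = 1·60 + 50 → 01:50, same day
→ 2022-09-21 01:50 MLQ

2022-09-21 01:50 MLQ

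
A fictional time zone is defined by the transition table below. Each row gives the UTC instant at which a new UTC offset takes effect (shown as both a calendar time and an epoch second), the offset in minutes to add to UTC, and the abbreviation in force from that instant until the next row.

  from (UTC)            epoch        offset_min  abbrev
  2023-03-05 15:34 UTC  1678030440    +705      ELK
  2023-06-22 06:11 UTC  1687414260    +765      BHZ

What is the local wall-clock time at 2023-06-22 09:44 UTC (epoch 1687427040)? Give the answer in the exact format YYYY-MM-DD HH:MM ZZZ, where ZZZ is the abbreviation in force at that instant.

Query: 2023-06-22 09:44 UTC
Rule 2/2 (BHZ, +12:45): 2023-06-22 06:11 UTC ≤ query < +∞
9·60 + 44 + 765 = 1349 min
1349 = 0·1440 + 1349; 1349 = 22·60 + 29 → 22:29, same day
→ 2023-06-22 22:29 BHZ

2023-06-22 22:29 BHZ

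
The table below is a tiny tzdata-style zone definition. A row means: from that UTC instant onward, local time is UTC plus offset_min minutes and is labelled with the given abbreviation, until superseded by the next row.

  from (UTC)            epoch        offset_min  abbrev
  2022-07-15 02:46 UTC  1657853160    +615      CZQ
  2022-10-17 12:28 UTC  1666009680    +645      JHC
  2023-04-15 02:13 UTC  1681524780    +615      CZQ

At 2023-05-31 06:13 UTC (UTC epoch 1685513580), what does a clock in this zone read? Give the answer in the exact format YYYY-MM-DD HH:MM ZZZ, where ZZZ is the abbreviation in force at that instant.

2023-05-31 16:28 CZQ

Query: 2023-05-31 06:13 UTC
Rule 3/3 (CZQ, +10:15): 2023-04-15 02:13 UTC ≤ query < +∞
6·60 + 13 + 615 = 988 min
988 = 0·1440 + 988; 988 = 16·60 + 28 → 16:28, same day
→ 2023-05-31 16:28 CZQ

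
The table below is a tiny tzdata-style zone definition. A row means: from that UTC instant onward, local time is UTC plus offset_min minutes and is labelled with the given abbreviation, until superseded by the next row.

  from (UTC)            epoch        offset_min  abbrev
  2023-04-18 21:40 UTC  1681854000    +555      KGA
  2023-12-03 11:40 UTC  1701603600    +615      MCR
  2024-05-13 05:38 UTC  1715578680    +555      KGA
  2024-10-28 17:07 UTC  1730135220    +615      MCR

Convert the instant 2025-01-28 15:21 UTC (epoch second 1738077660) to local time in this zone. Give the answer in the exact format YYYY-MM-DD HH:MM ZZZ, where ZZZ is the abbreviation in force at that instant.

Query: 2025-01-28 15:21 UTC
Rule 4/4 (MCR, +10:15): 2024-10-28 17:07 UTC ≤ query < +∞
15·60 + 21 + 615 = 1536 min
1536 = 1·1440 + 96; 96 = 1·60 + 36 → 01:36, 2025-01-28 + 1 day = 2025-01-29
→ 2025-01-29 01:36 MCR

2025-01-29 01:36 MCR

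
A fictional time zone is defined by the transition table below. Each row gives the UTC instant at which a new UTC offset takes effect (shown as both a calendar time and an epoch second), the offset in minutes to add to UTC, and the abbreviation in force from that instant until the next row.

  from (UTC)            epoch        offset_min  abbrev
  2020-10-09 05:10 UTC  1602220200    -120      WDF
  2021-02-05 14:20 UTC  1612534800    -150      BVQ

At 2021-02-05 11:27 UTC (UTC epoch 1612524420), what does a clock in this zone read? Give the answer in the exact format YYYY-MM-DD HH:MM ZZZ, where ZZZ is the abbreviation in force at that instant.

Query: 2021-02-05 11:27 UTC
Rule 1/2 (WDF, -02:00): 2020-10-09 05:10 UTC ≤ query < 2021-02-05 14:20 UTC
11·60 + 27 - 120 = 567 min
567 = 0·1440 + 567; 567 = 9·60 + 27 → 09:27, same day
→ 2021-02-05 09:27 WDF

2021-02-05 09:27 WDF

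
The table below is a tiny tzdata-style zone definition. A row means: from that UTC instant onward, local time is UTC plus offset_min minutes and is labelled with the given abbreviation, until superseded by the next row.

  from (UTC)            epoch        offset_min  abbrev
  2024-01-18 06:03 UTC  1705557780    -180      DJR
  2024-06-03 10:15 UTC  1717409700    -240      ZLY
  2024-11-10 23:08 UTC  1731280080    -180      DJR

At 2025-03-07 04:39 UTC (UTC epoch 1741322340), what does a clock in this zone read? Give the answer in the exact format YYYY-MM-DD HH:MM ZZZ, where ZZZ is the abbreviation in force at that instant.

2025-03-07 01:39 DJR

Query: 2025-03-07 04:39 UTC
Rule 3/3 (DJR, -03:00): 2024-11-10 23:08 UTC ≤ query < +∞
4·60 + 39 - 180 = 99 min
99 = 0·1440 + 99; 99 = 1·60 + 39 → 01:39, same day
→ 2025-03-07 01:39 DJR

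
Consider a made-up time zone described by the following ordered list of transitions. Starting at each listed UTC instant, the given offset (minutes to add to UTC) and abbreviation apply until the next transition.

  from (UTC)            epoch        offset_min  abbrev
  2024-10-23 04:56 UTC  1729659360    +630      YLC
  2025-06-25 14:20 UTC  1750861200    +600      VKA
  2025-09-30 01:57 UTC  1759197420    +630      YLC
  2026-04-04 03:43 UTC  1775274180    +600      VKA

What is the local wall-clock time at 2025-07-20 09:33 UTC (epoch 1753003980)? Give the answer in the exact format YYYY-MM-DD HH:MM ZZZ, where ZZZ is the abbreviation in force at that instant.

2025-07-20 19:33 VKA

Query: 2025-07-20 09:33 UTC
Rule 2/4 (VKA, +10:00): 2025-06-25 14:20 UTC ≤ query < 2025-09-30 01:57 UTC
9·60 + 33 + 600 = 1173 min
1173 = 0·1440 + 1173; 1173 = 19·60 + 33 → 19:33, same day
→ 2025-07-20 19:33 VKA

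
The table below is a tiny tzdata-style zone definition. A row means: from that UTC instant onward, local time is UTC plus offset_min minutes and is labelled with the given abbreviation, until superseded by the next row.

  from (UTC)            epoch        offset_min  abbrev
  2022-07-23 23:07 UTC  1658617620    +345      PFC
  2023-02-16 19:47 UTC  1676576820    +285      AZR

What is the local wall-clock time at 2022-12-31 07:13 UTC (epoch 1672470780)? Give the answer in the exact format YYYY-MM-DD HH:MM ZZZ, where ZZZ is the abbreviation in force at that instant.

Query: 2022-12-31 07:13 UTC
Rule 1/2 (PFC, +05:45): 2022-07-23 23:07 UTC ≤ query < 2023-02-16 19:47 UTC
7·60 + 13 + 345 = 778 min
778 = 0·1440 + 778; 778 = 12·60 + 58 → 12:58, same day
→ 2022-12-31 12:58 PFC

2022-12-31 12:58 PFC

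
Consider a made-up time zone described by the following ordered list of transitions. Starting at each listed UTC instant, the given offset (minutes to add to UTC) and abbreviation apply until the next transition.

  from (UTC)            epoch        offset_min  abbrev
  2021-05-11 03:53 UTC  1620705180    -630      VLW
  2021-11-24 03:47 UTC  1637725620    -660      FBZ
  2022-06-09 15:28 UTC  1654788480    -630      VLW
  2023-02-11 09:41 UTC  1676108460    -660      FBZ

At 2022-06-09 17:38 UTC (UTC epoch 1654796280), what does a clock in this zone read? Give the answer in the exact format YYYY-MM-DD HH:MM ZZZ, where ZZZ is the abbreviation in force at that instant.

Query: 2022-06-09 17:38 UTC
Rule 3/4 (VLW, -10:30): 2022-06-09 15:28 UTC ≤ query < 2023-02-11 09:41 UTC
17·60 + 38 - 630 = 428 min
428 = 0·1440 + 428; 428 = 7·60 + 8 → 07:08, same day
→ 2022-06-09 07:08 VLW

2022-06-09 07:08 VLW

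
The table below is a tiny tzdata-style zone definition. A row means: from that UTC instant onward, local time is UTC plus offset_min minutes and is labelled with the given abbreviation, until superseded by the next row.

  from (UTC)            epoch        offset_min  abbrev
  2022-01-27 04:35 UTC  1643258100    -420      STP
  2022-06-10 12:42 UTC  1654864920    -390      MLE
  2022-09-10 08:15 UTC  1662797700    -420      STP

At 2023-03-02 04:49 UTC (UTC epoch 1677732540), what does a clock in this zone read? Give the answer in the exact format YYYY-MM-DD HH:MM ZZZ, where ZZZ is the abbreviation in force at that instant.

Query: 2023-03-02 04:49 UTC
Rule 3/3 (STP, -07:00): 2022-09-10 08:15 UTC ≤ query < +∞
4·60 + 49 - 420 = -131 min
-131 = -1·1440 + 1309; 1309 = 21·60 + 49 → 21:49, 2023-03-02 - 1 day = 2023-03-01
→ 2023-03-01 21:49 STP

2023-03-01 21:49 STP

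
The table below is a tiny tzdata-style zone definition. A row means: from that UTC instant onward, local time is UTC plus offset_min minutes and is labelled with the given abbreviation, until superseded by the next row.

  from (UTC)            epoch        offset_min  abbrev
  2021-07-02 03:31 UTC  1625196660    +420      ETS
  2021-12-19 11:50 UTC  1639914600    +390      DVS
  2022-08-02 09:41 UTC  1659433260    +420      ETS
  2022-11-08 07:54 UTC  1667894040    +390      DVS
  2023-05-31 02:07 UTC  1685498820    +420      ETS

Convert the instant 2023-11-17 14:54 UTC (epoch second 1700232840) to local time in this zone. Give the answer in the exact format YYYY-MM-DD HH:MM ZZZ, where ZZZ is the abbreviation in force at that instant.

Query: 2023-11-17 14:54 UTC
Rule 5/5 (ETS, +07:00): 2023-05-31 02:07 UTC ≤ query < +∞
14·60 + 54 + 420 = 1314 min
1314 = 0·1440 + 1314; 1314 = 21·60 + 54 → 21:54, same day
→ 2023-11-17 21:54 ETS

2023-11-17 21:54 ETS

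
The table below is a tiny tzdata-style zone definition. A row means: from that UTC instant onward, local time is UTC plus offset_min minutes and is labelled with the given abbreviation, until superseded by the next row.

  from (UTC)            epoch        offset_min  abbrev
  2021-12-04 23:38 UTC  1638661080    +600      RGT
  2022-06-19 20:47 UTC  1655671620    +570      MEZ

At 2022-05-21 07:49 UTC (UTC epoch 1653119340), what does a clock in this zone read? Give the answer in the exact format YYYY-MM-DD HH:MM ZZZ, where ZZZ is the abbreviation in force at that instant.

Query: 2022-05-21 07:49 UTC
Rule 1/2 (RGT, +10:00): 2021-12-04 23:38 UTC ≤ query < 2022-06-19 20:47 UTC
7·60 + 49 + 600 = 1069 min
1069 = 0·1440 + 1069; 1069 = 17·60 + 49 → 17:49, same day
→ 2022-05-21 17:49 RGT

2022-05-21 17:49 RGT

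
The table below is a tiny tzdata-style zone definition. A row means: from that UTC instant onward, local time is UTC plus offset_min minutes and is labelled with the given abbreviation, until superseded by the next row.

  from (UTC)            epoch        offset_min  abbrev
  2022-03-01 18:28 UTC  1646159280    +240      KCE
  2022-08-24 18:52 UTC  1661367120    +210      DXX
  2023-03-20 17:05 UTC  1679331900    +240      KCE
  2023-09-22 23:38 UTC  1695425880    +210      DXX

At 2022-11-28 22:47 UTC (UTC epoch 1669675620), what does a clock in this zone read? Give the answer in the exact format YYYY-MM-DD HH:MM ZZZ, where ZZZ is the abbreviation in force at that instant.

Query: 2022-11-28 22:47 UTC
Rule 2/4 (DXX, +03:30): 2022-08-24 18:52 UTC ≤ query < 2023-03-20 17:05 UTC
22·60 + 47 + 210 = 1577 min
1577 = 1·1440 + 137; 137 = 2·60 + 17 → 02:17, 2022-11-28 + 1 day = 2022-11-29
→ 2022-11-29 02:17 DXX

2022-11-29 02:17 DXX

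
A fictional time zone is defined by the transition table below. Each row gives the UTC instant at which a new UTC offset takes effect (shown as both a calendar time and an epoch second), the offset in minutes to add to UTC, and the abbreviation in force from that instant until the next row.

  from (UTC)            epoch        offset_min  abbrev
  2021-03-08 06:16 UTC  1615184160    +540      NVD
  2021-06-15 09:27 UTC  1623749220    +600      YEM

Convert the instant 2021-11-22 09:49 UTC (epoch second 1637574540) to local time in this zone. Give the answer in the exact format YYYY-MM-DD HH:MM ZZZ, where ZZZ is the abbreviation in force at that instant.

Query: 2021-11-22 09:49 UTC
Rule 2/2 (YEM, +10:00): 2021-06-15 09:27 UTC ≤ query < +∞
9·60 + 49 + 600 = 1189 min
1189 = 0·1440 + 1189; 1189 = 19·60 + 49 → 19:49, same day
→ 2021-11-22 19:49 YEM

2021-11-22 19:49 YEM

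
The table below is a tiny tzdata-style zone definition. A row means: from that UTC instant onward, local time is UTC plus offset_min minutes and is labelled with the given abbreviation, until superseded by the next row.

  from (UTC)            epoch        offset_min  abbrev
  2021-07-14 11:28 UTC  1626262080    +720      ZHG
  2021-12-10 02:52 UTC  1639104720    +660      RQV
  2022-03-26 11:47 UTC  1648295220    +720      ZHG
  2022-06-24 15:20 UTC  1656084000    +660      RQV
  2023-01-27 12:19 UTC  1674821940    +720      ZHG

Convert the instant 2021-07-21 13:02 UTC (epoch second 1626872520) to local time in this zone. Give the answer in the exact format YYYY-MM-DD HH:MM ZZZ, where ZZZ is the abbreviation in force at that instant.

Query: 2021-07-21 13:02 UTC
Rule 1/5 (ZHG, +12:00): 2021-07-14 11:28 UTC ≤ query < 2021-12-10 02:52 UTC
13·60 + 2 + 720 = 1502 min
1502 = 1·1440 + 62; 62 = 1·60 + 2 → 01:02, 2021-07-21 + 1 day = 2021-07-22
→ 2021-07-22 01:02 ZHG

2021-07-22 01:02 ZHG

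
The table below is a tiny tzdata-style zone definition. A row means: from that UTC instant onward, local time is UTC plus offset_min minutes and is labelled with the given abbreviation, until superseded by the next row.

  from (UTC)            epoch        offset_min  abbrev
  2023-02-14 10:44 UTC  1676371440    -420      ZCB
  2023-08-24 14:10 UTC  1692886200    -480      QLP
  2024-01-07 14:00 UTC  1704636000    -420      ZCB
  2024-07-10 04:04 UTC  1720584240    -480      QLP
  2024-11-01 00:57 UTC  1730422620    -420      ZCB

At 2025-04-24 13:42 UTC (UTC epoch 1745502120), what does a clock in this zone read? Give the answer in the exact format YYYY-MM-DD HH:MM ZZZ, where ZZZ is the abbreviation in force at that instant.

2025-04-24 06:42 ZCB

Query: 2025-04-24 13:42 UTC
Rule 5/5 (ZCB, -07:00): 2024-11-01 00:57 UTC ≤ query < +∞
13·60 + 42 - 420 = 402 min
402 = 0·1440 + 402; 402 = 6·60 + 42 → 06:42, same day
→ 2025-04-24 06:42 ZCB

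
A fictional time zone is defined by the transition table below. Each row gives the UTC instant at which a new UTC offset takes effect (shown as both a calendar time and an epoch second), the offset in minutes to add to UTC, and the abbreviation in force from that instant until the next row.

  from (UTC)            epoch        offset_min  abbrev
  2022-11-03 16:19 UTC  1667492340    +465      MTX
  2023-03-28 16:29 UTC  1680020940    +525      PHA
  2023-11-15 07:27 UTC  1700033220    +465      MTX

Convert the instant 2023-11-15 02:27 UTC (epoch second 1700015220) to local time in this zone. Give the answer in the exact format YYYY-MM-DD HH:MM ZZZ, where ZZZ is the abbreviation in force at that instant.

2023-11-15 11:12 PHA

Query: 2023-11-15 02:27 UTC
Rule 2/3 (PHA, +08:45): 2023-03-28 16:29 UTC ≤ query < 2023-11-15 07:27 UTC
2·60 + 27 + 525 = 672 min
672 = 0·1440 + 672; 672 = 11·60 + 12 → 11:12, same day
→ 2023-11-15 11:12 PHA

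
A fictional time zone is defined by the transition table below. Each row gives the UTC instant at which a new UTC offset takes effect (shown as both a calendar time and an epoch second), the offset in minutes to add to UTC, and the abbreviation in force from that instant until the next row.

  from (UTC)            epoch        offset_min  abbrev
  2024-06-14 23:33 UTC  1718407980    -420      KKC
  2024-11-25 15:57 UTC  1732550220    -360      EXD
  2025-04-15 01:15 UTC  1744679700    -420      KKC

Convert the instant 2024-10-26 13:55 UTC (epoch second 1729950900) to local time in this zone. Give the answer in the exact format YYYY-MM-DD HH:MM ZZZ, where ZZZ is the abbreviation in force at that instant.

2024-10-26 06:55 KKC

Query: 2024-10-26 13:55 UTC
Rule 1/3 (KKC, -07:00): 2024-06-14 23:33 UTC ≤ query < 2024-11-25 15:57 UTC
13·60 + 55 - 420 = 415 min
415 = 0·1440 + 415; 415 = 6·60 + 55 → 06:55, same day
→ 2024-10-26 06:55 KKC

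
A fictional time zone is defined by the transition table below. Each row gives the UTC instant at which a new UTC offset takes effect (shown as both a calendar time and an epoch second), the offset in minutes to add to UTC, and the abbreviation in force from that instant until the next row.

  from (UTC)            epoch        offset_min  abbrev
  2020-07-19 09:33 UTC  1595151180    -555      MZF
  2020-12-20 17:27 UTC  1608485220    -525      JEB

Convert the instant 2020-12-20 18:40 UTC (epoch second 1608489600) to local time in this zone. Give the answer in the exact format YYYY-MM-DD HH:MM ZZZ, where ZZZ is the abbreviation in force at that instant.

Query: 2020-12-20 18:40 UTC
Rule 2/2 (JEB, -08:45): 2020-12-20 17:27 UTC ≤ query < +∞
18·60 + 40 - 525 = 595 min
595 = 0·1440 + 595; 595 = 9·60 + 55 → 09:55, same day
→ 2020-12-20 09:55 JEB

2020-12-20 09:55 JEB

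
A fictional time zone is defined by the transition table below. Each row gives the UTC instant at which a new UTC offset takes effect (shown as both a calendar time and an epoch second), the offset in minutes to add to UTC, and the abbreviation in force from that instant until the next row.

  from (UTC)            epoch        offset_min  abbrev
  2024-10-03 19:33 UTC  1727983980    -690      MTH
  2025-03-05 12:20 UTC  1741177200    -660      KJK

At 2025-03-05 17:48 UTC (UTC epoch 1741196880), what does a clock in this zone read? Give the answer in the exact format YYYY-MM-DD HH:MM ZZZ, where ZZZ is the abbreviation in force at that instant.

Query: 2025-03-05 17:48 UTC
Rule 2/2 (KJK, -11:00): 2025-03-05 12:20 UTC ≤ query < +∞
17·60 + 48 - 660 = 408 min
408 = 0·1440 + 408; 408 = 6·60 + 48 → 06:48, same day
→ 2025-03-05 06:48 KJK

2025-03-05 06:48 KJK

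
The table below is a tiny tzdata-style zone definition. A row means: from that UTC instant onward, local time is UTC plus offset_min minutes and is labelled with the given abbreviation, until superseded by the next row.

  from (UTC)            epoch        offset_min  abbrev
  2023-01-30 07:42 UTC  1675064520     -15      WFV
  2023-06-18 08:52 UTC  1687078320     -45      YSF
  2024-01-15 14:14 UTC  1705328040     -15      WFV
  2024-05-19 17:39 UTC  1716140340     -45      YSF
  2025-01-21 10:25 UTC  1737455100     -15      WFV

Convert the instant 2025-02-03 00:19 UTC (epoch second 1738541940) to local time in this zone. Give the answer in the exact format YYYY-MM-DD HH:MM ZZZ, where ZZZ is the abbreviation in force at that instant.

2025-02-03 00:04 WFV

Query: 2025-02-03 00:19 UTC
Rule 5/5 (WFV, -00:15): 2025-01-21 10:25 UTC ≤ query < +∞
0·60 + 19 - 15 = 4 min
4 = 0·1440 + 4; 4 = 0·60 + 4 → 00:04, same day
→ 2025-02-03 00:04 WFV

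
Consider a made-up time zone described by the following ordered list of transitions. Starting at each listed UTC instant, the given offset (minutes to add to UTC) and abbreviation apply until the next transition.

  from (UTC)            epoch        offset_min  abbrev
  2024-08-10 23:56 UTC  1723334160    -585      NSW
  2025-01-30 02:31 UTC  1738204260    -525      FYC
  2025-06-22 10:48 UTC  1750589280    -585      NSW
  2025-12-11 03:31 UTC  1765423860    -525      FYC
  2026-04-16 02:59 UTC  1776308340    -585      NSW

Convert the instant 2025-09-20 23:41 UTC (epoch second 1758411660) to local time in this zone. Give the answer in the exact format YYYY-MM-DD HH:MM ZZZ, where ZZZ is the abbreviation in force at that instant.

2025-09-20 13:56 NSW

Query: 2025-09-20 23:41 UTC
Rule 3/5 (NSW, -09:45): 2025-06-22 10:48 UTC ≤ query < 2025-12-11 03:31 UTC
23·60 + 41 - 585 = 836 min
836 = 0·1440 + 836; 836 = 13·60 + 56 → 13:56, same day
→ 2025-09-20 13:56 NSW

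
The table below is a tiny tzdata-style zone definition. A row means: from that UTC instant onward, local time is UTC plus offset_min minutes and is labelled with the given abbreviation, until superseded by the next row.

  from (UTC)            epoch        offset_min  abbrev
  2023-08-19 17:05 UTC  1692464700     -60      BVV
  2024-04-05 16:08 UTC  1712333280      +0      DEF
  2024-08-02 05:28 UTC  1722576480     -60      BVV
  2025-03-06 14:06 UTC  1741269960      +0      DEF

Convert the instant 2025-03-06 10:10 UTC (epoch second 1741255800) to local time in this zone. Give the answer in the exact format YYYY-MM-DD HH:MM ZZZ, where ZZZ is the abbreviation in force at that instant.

Query: 2025-03-06 10:10 UTC
Rule 3/4 (BVV, -01:00): 2024-08-02 05:28 UTC ≤ query < 2025-03-06 14:06 UTC
10·60 + 10 - 60 = 550 min
550 = 0·1440 + 550; 550 = 9·60 + 10 → 09:10, same day
→ 2025-03-06 09:10 BVV

2025-03-06 09:10 BVV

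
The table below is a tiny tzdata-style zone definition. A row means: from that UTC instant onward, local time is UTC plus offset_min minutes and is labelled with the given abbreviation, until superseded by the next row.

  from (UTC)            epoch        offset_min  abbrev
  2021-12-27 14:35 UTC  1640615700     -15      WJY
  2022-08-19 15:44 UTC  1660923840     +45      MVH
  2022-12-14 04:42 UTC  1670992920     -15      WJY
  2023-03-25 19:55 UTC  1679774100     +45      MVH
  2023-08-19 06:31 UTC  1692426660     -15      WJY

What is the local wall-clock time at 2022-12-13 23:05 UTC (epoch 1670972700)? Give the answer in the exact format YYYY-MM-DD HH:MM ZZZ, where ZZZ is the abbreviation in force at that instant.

Query: 2022-12-13 23:05 UTC
Rule 2/5 (MVH, +00:45): 2022-08-19 15:44 UTC ≤ query < 2022-12-14 04:42 UTC
23·60 + 5 + 45 = 1430 min
1430 = 0·1440 + 1430; 1430 = 23·60 + 50 → 23:50, same day
→ 2022-12-13 23:50 MVH

2022-12-13 23:50 MVH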